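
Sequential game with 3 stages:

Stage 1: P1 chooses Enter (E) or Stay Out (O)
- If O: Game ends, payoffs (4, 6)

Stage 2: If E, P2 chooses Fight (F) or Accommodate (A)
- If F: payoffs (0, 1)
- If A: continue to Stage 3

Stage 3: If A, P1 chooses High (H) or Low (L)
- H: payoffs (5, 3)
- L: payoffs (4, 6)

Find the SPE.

SPE: (E, A, H); Outcome (5, 3)

Work:
Stage 3: P1 chooses H (5 vs 4)
Stage 2: P2: F->1, A->3 (anticipating H). Choose A
Stage 1: P1: O->4, E->5 (anticipating A, H). Choose E
SPE path: E -> A -> H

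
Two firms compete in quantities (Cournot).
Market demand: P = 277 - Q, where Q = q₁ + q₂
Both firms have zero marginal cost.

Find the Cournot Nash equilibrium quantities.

q₁* = q₂* = 92.33; P* = 92.33

Work:
Profit: π_i = P·q_i = (a - q_i - q_j)·q_i
FOC: ∂π_i/∂q_i = a - 2q_i - q_j = 0
Reaction function: q_i = (277 - q_j)/2
Symmetry: q* = 277/3 = 92.33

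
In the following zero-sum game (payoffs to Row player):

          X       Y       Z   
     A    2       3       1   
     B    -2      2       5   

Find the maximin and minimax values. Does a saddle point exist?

Maximin = 1, Minimax = 2, Saddle: False

Work:
Row minimums: [1, -2] → maximin = 1
Column maximums: [2, 3, 5] → minimax = 2
No saddle point (maximin ≠ minimax). Mixed strategy needed.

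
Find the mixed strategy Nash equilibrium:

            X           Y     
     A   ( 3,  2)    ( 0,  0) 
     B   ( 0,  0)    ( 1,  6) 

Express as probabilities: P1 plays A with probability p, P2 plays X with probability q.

p = 0.75, q = 0.25

Work:
Find probabilities that make opponent indifferent:
P2 chooses q to make P1 indifferent between A and B
P1 chooses p to make P2 indifferent between X and Y
Mixed NE: P1 plays (A: 0.75, B: 0.25), P2 plays (X: 0.25, Y: 0.75)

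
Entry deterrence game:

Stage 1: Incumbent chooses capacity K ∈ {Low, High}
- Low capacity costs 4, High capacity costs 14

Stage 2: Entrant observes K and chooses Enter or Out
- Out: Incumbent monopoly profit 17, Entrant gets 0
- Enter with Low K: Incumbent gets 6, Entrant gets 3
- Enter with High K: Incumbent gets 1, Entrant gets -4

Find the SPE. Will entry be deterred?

SPE: (High, Enter|Low, Out|High); Entry deterred. Incumbent net profit = 3

Work:
After Low K: Entrant enters (3 > 0)
After High K: Entrant stays out (-4 < 0)
Incumbent: Low → 6−4=2, High → 17−14=3
Incumbent chooses High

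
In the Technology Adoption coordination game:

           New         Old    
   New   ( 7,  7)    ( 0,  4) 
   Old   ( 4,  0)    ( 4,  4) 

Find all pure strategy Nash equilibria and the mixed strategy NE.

Pure NE: (New, New) and (Old, Old); Mixed NE: p = 0.5714, q = 0.5714

Work:
Check pure NE:
(New, New): (7, 7) - no unilateral deviation beneficial
(Old, Old): (4, 4) - no unilateral deviation beneficial
Mixed NE: P1 plays New with p = 0.5714, P2 plays New with q = 0.5714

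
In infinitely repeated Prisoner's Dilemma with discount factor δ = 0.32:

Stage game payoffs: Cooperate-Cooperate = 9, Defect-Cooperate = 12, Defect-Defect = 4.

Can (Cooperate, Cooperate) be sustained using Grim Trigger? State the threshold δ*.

δ* = 0.375; since δ = 0.32 < 0.375, cooperation cannot be sustained

Work:
For Grim Trigger:
Cooperate forever: 9/(1-δ)
Defect then punished: 12 + 4·δ/(1-δ)
Need: 9/(1-δ) ≥ 12 + 4·δ/(1-δ)
Solving: δ ≥ (T-R)/(T-P) = (12-9)/(12-4) = 0.375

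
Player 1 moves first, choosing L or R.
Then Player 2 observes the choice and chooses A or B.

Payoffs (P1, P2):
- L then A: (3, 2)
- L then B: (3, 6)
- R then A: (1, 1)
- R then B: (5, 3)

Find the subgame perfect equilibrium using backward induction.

P1 plays R, P2 plays B after L and B after R; Payoff (5, 3)

Work:
Backward induction:
After L: P2 chooses B → P1 gets 3
After R: P2 chooses B → P1 gets 5
P1 chooses R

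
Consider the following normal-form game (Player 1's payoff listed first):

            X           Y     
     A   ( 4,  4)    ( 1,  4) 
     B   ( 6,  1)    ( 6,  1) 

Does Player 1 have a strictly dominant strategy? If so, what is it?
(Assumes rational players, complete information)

Yes, Player 1's strictly dominant strategy is B

Work:
A strategy strictly dominates another if it gives a strictly higher payoff against every opponent action. Compare each pair of P1's strategies column-by-column:
  A vs B: [4 vs 6, 1 vs 6] → A does not strictly dominate B (column X: 4 ≤ 6)
  B vs A: [6 vs 4, 6 vs 1] → B strictly dominates A
B strictly dominates every other strategy → strictly dominant.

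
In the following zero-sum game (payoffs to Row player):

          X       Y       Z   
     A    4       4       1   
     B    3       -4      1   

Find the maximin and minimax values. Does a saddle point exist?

Maximin = 1, Minimax = 1, Saddle: True

Work:
Row minimums: [1, -4] → maximin = 1
Column maximums: [4, 4, 1] → minimax = 1
Saddle point exists! Game value = 1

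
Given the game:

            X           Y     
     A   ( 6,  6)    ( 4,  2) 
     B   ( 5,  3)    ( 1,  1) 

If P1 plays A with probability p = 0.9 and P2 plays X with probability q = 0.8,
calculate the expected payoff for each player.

E[P1] = 5.46, E[P2] = 4.94

Work:
E[P1] = p·q·π₁(A,X) + p·(1-q)·π₁(A,Y) + (1-p)·q·π₁(B,X) + (1-p)·(1-q)·π₁(B,Y)
= 0.9·0.8·6 + 0.9·0.2·4 + 0.1·0.8·5 + 0.1·0.2·1
= 5.46

E[P2] = 4.94 (similar calculation)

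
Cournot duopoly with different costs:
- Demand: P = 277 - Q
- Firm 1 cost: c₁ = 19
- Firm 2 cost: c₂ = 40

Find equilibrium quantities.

q₁* = 93.0, q₂* = 72.0

Work:
Reaction: q₁ = (277 - 19 - q₂)/2
Reaction: q₂ = (277 - 40 - q₁)/2
Solve simultaneously:
q₁* = (277 - 2×19 + 40)/3 = 93.0
q₂* = (277 - 2×40 + 19)/3 = 72.0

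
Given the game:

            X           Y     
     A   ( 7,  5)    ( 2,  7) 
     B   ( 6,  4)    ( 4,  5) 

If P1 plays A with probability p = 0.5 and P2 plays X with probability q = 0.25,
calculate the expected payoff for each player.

E[P1] = 3.875, E[P2] = 5.625

Work:
E[P1] = p·q·π₁(A,X) + p·(1-q)·π₁(A,Y) + (1-p)·q·π₁(B,X) + (1-p)·(1-q)·π₁(B,Y)
= 0.5·0.25·7 + 0.5·0.75·2 + 0.5·0.25·6 + 0.5·0.75·4
= 3.875

E[P2] = 5.625 (similar calculation)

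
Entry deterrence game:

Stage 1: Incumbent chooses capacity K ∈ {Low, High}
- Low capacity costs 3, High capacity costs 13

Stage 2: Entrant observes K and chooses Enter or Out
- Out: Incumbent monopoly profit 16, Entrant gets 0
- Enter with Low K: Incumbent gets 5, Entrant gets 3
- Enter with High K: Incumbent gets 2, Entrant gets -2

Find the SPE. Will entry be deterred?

SPE: (High, Enter|Low, Out|High); Entry deterred. Incumbent net profit = 3

Work:
After Low K: Entrant enters (3 > 0)
After High K: Entrant stays out (-2 < 0)
Incumbent: Low → 5−3=2, High → 16−13=3
Incumbent chooses High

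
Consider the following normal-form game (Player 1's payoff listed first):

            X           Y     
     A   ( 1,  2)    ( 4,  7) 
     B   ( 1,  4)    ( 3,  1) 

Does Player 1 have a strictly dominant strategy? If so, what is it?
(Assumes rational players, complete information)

No strictly dominant strategy exists for Player 1

Work:
A strategy strictly dominates another if it gives a strictly higher payoff against every opponent action. Compare each pair of P1's strategies column-by-column:
  A vs B: [1 vs 1, 4 vs 3] → A does not strictly dominate B (column X: 1 ≤ 1)
  B vs A: [1 vs 1, 3 vs 4] → B does not strictly dominate A (column X: 1 ≤ 1)
No single strategy strictly dominates all others → no strictly dominant strategy.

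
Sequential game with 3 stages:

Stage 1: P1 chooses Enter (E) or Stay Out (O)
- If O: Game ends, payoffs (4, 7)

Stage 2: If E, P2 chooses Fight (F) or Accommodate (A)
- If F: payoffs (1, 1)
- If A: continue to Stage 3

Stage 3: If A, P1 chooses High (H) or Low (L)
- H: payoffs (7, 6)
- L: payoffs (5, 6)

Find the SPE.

SPE: (E, A, H); Outcome (7, 6)

Work:
Stage 3: P1 chooses H (7 vs 5)
Stage 2: P2: F->1, A->6 (anticipating H). Choose A
Stage 1: P1: O->4, E->7 (anticipating A, H). Choose E
SPE path: E -> A -> H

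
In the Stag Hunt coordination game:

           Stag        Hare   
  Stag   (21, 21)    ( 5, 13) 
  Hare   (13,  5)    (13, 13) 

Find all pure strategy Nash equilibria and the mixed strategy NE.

Pure NE: (Stag, Stag) and (Hare, Hare); Mixed NE: p = 0.5, q = 0.5

Work:
Check pure NE:
(Stag, Stag): (21, 21) - no unilateral deviation beneficial
(Hare, Hare): (13, 13) - no unilateral deviation beneficial
Mixed NE: P1 plays Stag with p = 0.5, P2 plays Stag with q = 0.5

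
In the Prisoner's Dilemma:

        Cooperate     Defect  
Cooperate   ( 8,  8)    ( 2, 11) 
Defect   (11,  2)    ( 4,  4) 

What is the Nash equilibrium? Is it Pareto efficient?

(Defect, Defect) is NE; not Pareto efficient

Work:
Defect dominates Cooperate for both players:
If P2 cooperates: Defect (11) > Cooperate (8)
If P2 defects: Defect (4) > Cooperate (2)
NE: (Defect, Defect) with payoff (4, 4)
But (Cooperate, Cooperate) = (8, 8) Pareto dominates (4, 4)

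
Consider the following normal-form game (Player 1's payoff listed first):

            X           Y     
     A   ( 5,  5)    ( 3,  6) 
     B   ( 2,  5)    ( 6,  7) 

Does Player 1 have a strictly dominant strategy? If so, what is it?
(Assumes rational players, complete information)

No strictly dominant strategy exists for Player 1

Work:
A strategy strictly dominates another if it gives a strictly higher payoff against every opponent action. Compare each pair of P1's strategies column-by-column:
  A vs B: [5 vs 2, 3 vs 6] → A does not strictly dominate B (column Y: 3 ≤ 6)
  B vs A: [2 vs 5, 6 vs 3] → B does not strictly dominate A (column X: 2 ≤ 5)
No single strategy strictly dominates all others → no strictly dominant strategy.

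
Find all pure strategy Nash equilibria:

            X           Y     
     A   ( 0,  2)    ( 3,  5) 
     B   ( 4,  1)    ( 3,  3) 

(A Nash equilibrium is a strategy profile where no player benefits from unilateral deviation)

Nash equilibrium: (A, Y), (B, Y)

Work:
Best responses:
  P1 vs X: payoffs [0, 4] → best response B (payoff 4)
  P1 vs Y: payoffs [3, 3] → best response A/B (payoff 3)
  P2 vs A: payoffs [2, 5] → best response Y (payoff 5)
  P2 vs B: payoffs [1, 3] → best response Y (payoff 3)
Mutual best responses: (A,Y), (B,Y) → Nash equilibria.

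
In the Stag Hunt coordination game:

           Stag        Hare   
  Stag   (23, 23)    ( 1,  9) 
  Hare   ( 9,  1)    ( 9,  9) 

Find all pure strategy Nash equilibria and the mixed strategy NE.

Pure NE: (Stag, Stag) and (Hare, Hare); Mixed NE: p = 0.3636, q = 0.3636

Work:
Check pure NE:
(Stag, Stag): (23, 23) - no unilateral deviation beneficial
(Hare, Hare): (9, 9) - no unilateral deviation beneficial
Mixed NE: P1 plays Stag with p = 0.3636, P2 plays Stag with q = 0.3636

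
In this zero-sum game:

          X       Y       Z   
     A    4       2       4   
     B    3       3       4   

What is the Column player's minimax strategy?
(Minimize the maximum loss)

Column should play Y, value = 3

Work:
Column player minimizes Row's maximum payoff:
Column X: max payoff to Row = 4
Column Y: max payoff to Row = 3
Column Z: max payoff to Row = 4
Minimum is 3, achieved by column Y.
Minimax strategy: Y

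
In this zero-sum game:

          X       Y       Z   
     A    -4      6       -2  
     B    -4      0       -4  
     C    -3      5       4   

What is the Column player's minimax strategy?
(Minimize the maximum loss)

Column should play X, value = -3

Work:
Column player minimizes Row's maximum payoff:
Column X: max payoff to Row = -3
Column Y: max payoff to Row = 6
Column Z: max payoff to Row = 4
Minimum is -3, achieved by column X.
Minimax strategy: X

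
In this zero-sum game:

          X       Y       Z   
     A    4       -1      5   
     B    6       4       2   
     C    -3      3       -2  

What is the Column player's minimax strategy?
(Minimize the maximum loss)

Column should play Y, value = 4

Work:
Column player minimizes Row's maximum payoff:
Column X: max payoff to Row = 6
Column Y: max payoff to Row = 4
Column Z: max payoff to Row = 5
Minimum is 4, achieved by column Y.
Minimax strategy: Y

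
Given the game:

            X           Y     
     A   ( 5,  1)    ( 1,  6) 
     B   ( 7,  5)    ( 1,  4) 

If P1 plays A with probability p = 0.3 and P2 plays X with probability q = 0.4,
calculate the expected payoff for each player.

E[P1] = 3.16, E[P2] = 4.28

Work:
E[P1] = p·q·π₁(A,X) + p·(1-q)·π₁(A,Y) + (1-p)·q·π₁(B,X) + (1-p)·(1-q)·π₁(B,Y)
= 0.3·0.4·5 + 0.3·0.6·1 + 0.7·0.4·7 + 0.7·0.6·1
= 3.16

E[P2] = 4.28 (similar calculation)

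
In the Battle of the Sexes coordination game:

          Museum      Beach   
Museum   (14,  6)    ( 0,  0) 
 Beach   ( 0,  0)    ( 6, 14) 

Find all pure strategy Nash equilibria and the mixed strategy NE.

Pure NE: (Museum, Museum) and (Beach, Beach); Mixed NE: p = 0.7, q = 0.3

Work:
Check pure NE:
(Museum, Museum): (14, 6) - no unilateral deviation beneficial
(Beach, Beach): (6, 14) - no unilateral deviation beneficial
Mixed NE: P1 plays Museum with p = 0.7, P2 plays Museum with q = 0.3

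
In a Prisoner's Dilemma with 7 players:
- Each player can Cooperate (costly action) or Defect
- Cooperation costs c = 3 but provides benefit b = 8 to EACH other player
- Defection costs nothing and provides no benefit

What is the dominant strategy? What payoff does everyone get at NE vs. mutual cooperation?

Dominant: Defect; NE payoff = 0; Coop payoff = 45

Work:
Defect dominates (saves cost c = 3, benefit to others is external)
NE: All defect → everyone gets 0
If all cooperate: each receives (6)×8 - 3 = 45
Social dilemma: 45 > 0 but NE gives 0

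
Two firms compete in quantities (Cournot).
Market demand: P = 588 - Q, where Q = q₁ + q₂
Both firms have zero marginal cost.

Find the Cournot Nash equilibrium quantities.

q₁* = q₂* = 196.0; P* = 196.0

Work:
Profit: π_i = P·q_i = (a - q_i - q_j)·q_i
FOC: ∂π_i/∂q_i = a - 2q_i - q_j = 0
Reaction function: q_i = (588 - q_j)/2
Symmetry: q* = 588/3 = 196.0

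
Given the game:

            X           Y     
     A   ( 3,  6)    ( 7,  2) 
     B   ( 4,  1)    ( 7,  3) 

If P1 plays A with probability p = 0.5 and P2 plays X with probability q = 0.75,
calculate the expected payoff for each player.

E[P1] = 4.375, E[P2] = 3.25

Work:
E[P1] = p·q·π₁(A,X) + p·(1-q)·π₁(A,Y) + (1-p)·q·π₁(B,X) + (1-p)·(1-q)·π₁(B,Y)
= 0.5·0.75·3 + 0.5·0.25·7 + 0.5·0.75·4 + 0.5·0.25·7
= 4.375

E[P2] = 3.25 (similar calculation)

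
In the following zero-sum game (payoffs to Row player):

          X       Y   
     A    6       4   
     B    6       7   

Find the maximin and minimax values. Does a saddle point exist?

Maximin = 6, Minimax = 6, Saddle: True

Work:
Row minimums: [4, 6] → maximin = 6
Column maximums: [6, 7] → minimax = 6
Saddle point exists! Game value = 6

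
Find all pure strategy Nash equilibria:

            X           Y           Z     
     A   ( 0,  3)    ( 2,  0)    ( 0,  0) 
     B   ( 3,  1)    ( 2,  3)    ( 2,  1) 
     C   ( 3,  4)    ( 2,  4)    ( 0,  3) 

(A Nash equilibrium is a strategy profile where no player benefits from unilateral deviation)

Nash equilibrium: (B, Y), (C, X), (C, Y)

Work:
Best responses:
  P1 vs X: payoffs [0, 3, 3] → best response B/C (payoff 3)
  P1 vs Y: payoffs [2, 2, 2] → best response A/B/C (payoff 2)
  P1 vs Z: payoffs [0, 2, 0] → best response B (payoff 2)
  P2 vs A: payoffs [3, 0, 0] → best response X (payoff 3)
  P2 vs B: payoffs [1, 3, 1] → best response Y (payoff 3)
  P2 vs C: payoffs [4, 4, 3] → best response X/Y (payoff 4)
Mutual best responses: (B,Y), (C,X), (C,Y) → Nash equilibria.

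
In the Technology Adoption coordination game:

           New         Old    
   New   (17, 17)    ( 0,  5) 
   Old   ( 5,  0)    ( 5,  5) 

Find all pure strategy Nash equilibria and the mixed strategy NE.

Pure NE: (New, New) and (Old, Old); Mixed NE: p = 0.2941, q = 0.2941

Work:
Check pure NE:
(New, New): (17, 17) - no unilateral deviation beneficial
(Old, Old): (5, 5) - no unilateral deviation beneficial
Mixed NE: P1 plays New with p = 0.2941, P2 plays New with q = 0.2941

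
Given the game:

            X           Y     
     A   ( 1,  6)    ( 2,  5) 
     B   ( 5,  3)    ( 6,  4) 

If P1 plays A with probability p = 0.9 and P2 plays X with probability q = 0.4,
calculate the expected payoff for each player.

E[P1] = 2.0, E[P2] = 5.22

Work:
E[P1] = p·q·π₁(A,X) + p·(1-q)·π₁(A,Y) + (1-p)·q·π₁(B,X) + (1-p)·(1-q)·π₁(B,Y)
= 0.9·0.4·1 + 0.9·0.6·2 + 0.1·0.4·5 + 0.1·0.6·6
= 2.0

E[P2] = 5.22 (similar calculation)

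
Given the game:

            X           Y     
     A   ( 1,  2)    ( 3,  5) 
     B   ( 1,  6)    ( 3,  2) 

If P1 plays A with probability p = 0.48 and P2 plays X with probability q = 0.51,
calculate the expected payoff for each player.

E[P1] = 1.98, E[P2] = 3.7664

Work:
E[P1] = p·q·π₁(A,X) + p·(1-q)·π₁(A,Y) + (1-p)·q·π₁(B,X) + (1-p)·(1-q)·π₁(B,Y)
= 0.48·0.51·1 + 0.48·0.49·3 + 0.52·0.51·1 + 0.52·0.49·3
= 1.98

E[P2] = 3.7664 (similar calculation)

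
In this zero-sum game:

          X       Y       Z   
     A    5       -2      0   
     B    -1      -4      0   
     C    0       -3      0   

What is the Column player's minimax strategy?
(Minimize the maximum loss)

Column should play Y, value = -2

Work:
Column player minimizes Row's maximum payoff:
Column X: max payoff to Row = 5
Column Y: max payoff to Row = -2
Column Z: max payoff to Row = 0
Minimum is -2, achieved by column Y.
Minimax strategy: Y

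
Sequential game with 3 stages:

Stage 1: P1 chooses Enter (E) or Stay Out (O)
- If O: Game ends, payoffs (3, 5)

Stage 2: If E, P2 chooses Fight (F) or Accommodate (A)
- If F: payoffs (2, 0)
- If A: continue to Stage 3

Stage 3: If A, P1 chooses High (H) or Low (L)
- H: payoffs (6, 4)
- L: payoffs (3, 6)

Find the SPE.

SPE: (E, A, H); Outcome (6, 4)

Work:
Stage 3: P1 chooses H (6 vs 3)
Stage 2: P2: F->0, A->4 (anticipating H). Choose A
Stage 1: P1: O->3, E->6 (anticipating A, H). Choose E
SPE path: E -> A -> H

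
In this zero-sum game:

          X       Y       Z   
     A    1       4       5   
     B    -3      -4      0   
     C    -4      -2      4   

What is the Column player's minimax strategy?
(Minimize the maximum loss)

Column should play X, value = 1

Work:
Column player minimizes Row's maximum payoff:
Column X: max payoff to Row = 1
Column Y: max payoff to Row = 4
Column Z: max payoff to Row = 5
Minimum is 1, achieved by column X.
Minimax strategy: X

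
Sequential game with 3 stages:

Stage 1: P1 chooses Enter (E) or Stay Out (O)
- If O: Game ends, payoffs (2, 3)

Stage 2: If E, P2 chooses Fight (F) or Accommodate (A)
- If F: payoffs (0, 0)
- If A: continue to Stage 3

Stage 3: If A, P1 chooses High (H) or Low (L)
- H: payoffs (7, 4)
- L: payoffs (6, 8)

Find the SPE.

SPE: (E, A, H); Outcome (7, 4)

Work:
Stage 3: P1 chooses H (7 vs 6)
Stage 2: P2: F->0, A->4 (anticipating H). Choose A
Stage 1: P1: O->2, E->7 (anticipating A, H). Choose E
SPE path: E -> A -> H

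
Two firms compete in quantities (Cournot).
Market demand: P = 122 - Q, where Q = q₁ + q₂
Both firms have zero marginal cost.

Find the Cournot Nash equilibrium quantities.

q₁* = q₂* = 40.67; P* = 40.67

Work:
Profit: π_i = P·q_i = (a - q_i - q_j)·q_i
FOC: ∂π_i/∂q_i = a - 2q_i - q_j = 0
Reaction function: q_i = (122 - q_j)/2
Symmetry: q* = 122/3 = 40.67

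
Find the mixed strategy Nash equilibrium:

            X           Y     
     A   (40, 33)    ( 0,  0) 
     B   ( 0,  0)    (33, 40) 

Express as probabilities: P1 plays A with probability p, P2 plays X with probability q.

p = 0.5479, q = 0.4521

Work:
Find probabilities that make opponent indifferent:
P2 chooses q to make P1 indifferent between A and B
P1 chooses p to make P2 indifferent between X and Y
Mixed NE: P1 plays (A: 0.5479, B: 0.4521), P2 plays (X: 0.4521, Y: 0.5479)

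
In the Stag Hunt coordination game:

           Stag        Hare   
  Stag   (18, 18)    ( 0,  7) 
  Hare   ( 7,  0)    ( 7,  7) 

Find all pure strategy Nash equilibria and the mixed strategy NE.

Pure NE: (Stag, Stag) and (Hare, Hare); Mixed NE: p = 0.3889, q = 0.3889

Work:
Check pure NE:
(Stag, Stag): (18, 18) - no unilateral deviation beneficial
(Hare, Hare): (7, 7) - no unilateral deviation beneficial
Mixed NE: P1 plays Stag with p = 0.3889, P2 plays Stag with q = 0.3889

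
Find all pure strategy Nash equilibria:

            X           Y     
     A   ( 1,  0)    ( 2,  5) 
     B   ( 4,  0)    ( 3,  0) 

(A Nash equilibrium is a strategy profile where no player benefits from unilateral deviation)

Nash equilibrium: (B, X), (B, Y)

Work:
Best responses:
  P1 vs X: payoffs [1, 4] → best response B (payoff 4)
  P1 vs Y: payoffs [2, 3] → best response B (payoff 3)
  P2 vs A: payoffs [0, 5] → best response Y (payoff 5)
  P2 vs B: payoffs [0, 0] → best response X/Y (payoff 0)
Mutual best responses: (B,X), (B,Y) → Nash equilibria.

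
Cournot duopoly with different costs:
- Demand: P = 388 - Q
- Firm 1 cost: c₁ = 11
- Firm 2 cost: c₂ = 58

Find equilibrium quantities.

q₁* = 141.33, q₂* = 94.33

Work:
Reaction: q₁ = (388 - 11 - q₂)/2
Reaction: q₂ = (388 - 58 - q₁)/2
Solve simultaneously:
q₁* = (388 - 2×11 + 58)/3 = 141.33
q₂* = (388 - 2×58 + 11)/3 = 94.33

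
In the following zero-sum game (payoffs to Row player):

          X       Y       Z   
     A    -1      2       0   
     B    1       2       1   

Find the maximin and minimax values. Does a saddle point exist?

Maximin = 1, Minimax = 1, Saddle: True

Work:
Row minimums: [-1, 1] → maximin = 1
Column maximums: [1, 2, 1] → minimax = 1
Saddle point exists! Game value = 1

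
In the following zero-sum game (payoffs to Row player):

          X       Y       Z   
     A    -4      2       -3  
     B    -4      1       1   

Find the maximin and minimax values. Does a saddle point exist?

Maximin = -4, Minimax = -4, Saddle: True

Work:
Row minimums: [-4, -4] → maximin = -4
Column maximums: [-4, 2, 1] → minimax = -4
Saddle point exists! Game value = -4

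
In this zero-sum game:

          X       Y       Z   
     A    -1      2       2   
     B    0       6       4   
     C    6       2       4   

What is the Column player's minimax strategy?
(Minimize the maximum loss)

Column should play Z, value = 4

Work:
Column player minimizes Row's maximum payoff:
Column X: max payoff to Row = 6
Column Y: max payoff to Row = 6
Column Z: max payoff to Row = 4
Minimum is 4, achieved by column Z.
Minimax strategy: Z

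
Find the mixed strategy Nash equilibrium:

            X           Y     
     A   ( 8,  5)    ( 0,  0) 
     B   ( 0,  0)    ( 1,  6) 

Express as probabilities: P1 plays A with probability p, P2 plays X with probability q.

p = 0.5455, q = 0.1111

Work:
Find probabilities that make opponent indifferent:
P2 chooses q to make P1 indifferent between A and B
P1 chooses p to make P2 indifferent between X and Y
Mixed NE: P1 plays (A: 0.5455, B: 0.4545), P2 plays (X: 0.1111, Y: 0.8889)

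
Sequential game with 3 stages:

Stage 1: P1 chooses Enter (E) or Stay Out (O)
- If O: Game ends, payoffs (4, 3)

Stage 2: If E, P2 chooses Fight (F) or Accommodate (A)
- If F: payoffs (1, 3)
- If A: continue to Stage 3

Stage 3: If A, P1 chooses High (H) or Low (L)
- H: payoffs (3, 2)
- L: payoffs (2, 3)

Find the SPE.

SPE: (O, F, H); Outcome (4, 3)

Work:
Stage 3: P1 chooses H (3 vs 2)
Stage 2: P2: F->3, A->2 (anticipating H). Choose F
Stage 1: P1: O->4, E->1 (anticipating F, H). Choose O
SPE path: O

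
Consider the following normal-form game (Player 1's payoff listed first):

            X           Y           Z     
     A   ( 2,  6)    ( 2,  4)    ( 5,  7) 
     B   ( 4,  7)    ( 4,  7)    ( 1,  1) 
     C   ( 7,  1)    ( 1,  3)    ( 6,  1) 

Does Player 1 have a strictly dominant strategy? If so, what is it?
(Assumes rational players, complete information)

No strictly dominant strategy exists for Player 1

Work:
A strategy strictly dominates another if it gives a strictly higher payoff against every opponent action. Compare each pair of P1's strategies column-by-column:
  A vs B: [2 vs 4, 2 vs 4, 5 vs 1] → A does not strictly dominate B (column X: 2 ≤ 4)
  A vs C: [2 vs 7, 2 vs 1, 5 vs 6] → A does not strictly dominate C (column X: 2 ≤ 7)
  B vs A: [4 vs 2, 4 vs 2, 1 vs 5] → B does not strictly dominate A (column Z: 1 ≤ 5)
  B vs C: [4 vs 7, 4 vs 1, 1 vs 6] → B does not strictly dominate C (column X: 4 ≤ 7)
  C vs A: [7 vs 2, 1 vs 2, 6 vs 5] → C does not strictly dominate A (column Y: 1 ≤ 2)
  C vs B: [7 vs 4, 1 vs 4, 6 vs 1] → C does not strictly dominate B (column Y: 1 ≤ 4)
No single strategy strictly dominates all others → no strictly dominant strategy.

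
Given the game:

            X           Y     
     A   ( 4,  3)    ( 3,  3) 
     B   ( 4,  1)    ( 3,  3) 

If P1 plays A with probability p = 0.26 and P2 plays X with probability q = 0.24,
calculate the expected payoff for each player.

E[P1] = 3.24, E[P2] = 2.6448

Work:
E[P1] = p·q·π₁(A,X) + p·(1-q)·π₁(A,Y) + (1-p)·q·π₁(B,X) + (1-p)·(1-q)·π₁(B,Y)
= 0.26·0.24·4 + 0.26·0.76·3 + 0.74·0.24·4 + 0.74·0.76·3
= 3.24

E[P2] = 2.6448 (similar calculation)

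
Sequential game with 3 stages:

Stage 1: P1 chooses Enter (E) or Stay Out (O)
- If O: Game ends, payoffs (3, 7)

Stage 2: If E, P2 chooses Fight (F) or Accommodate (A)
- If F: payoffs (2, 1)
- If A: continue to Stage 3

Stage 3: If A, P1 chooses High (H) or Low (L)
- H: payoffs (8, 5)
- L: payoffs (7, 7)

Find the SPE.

SPE: (E, A, H); Outcome (8, 5)

Work:
Stage 3: P1 chooses H (8 vs 7)
Stage 2: P2: F->1, A->5 (anticipating H). Choose A
Stage 1: P1: O->3, E->8 (anticipating A, H). Choose E
SPE path: E -> A -> H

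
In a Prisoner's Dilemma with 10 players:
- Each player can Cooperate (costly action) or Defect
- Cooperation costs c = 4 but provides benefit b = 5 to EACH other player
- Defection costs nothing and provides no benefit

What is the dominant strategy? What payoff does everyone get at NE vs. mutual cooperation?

Dominant: Defect; NE payoff = 0; Coop payoff = 41

Work:
Defect dominates (saves cost c = 4, benefit to others is external)
NE: All defect → everyone gets 0
If all cooperate: each receives (9)×5 - 4 = 41
Social dilemma: 41 > 0 but NE gives 0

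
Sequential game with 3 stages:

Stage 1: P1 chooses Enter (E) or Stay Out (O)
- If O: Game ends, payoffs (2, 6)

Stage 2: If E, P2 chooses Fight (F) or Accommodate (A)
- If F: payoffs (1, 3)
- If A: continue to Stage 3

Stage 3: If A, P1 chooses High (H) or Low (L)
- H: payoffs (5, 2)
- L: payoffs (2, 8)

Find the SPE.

SPE: (O, F, H); Outcome (2, 6)

Work:
Stage 3: P1 chooses H (5 vs 2)
Stage 2: P2: F->3, A->2 (anticipating H). Choose F
Stage 1: P1: O->2, E->1 (anticipating F, H). Choose O
SPE path: O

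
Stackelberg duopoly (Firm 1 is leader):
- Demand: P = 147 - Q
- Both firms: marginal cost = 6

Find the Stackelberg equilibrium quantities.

q₁* (leader) = 70.5, q₂* (follower) = 35.25

Work:
Follower's reaction: q₂ = (a - c - q₁)/2
Leader substitutes: π₁ = q₁·(a - q₁ - (a-c-q₁)/2 - c)
FOC: q₁* = (147 - 6)/2 = 70.50
Then: q₂* = (147 - 6 - 70.5)/2 = 35.25
Leader has first-mover advantage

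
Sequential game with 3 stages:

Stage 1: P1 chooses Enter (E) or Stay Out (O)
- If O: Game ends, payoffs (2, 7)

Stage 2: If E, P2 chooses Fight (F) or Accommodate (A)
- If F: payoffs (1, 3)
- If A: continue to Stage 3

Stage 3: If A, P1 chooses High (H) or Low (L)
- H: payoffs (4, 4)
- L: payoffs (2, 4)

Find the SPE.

SPE: (E, A, H); Outcome (4, 4)

Work:
Stage 3: P1 chooses H (4 vs 2)
Stage 2: P2: F->3, A->4 (anticipating H). Choose A
Stage 1: P1: O->2, E->4 (anticipating A, H). Choose E
SPE path: E -> A -> H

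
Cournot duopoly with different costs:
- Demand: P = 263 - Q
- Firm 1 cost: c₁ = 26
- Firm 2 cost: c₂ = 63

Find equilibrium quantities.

q₁* = 91.33, q₂* = 54.33

Work:
Reaction: q₁ = (263 - 26 - q₂)/2
Reaction: q₂ = (263 - 63 - q₁)/2
Solve simultaneously:
q₁* = (263 - 2×26 + 63)/3 = 91.33
q₂* = (263 - 2×63 + 26)/3 = 54.33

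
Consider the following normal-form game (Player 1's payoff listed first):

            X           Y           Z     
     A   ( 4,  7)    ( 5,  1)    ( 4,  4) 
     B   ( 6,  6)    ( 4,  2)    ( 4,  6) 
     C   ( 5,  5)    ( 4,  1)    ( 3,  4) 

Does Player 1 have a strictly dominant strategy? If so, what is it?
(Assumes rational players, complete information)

No strictly dominant strategy exists for Player 1

Work:
A strategy strictly dominates another if it gives a strictly higher payoff against every opponent action. Compare each pair of P1's strategies column-by-column:
  A vs B: [4 vs 6, 5 vs 4, 4 vs 4] → A does not strictly dominate B (column X: 4 ≤ 6)
  A vs C: [4 vs 5, 5 vs 4, 4 vs 3] → A does not strictly dominate C (column X: 4 ≤ 5)
  B vs A: [6 vs 4, 4 vs 5, 4 vs 4] → B does not strictly dominate A (column Y: 4 ≤ 5)
  B vs C: [6 vs 5, 4 vs 4, 4 vs 3] → B does not strictly dominate C (column Y: 4 ≤ 4)
  C vs A: [5 vs 4, 4 vs 5, 3 vs 4] → C does not strictly dominate A (column Y: 4 ≤ 5)
  C vs B: [5 vs 6, 4 vs 4, 3 vs 4] → C does not strictly dominate B (column X: 5 ≤ 6)
No single strategy strictly dominates all others → no strictly dominant strategy.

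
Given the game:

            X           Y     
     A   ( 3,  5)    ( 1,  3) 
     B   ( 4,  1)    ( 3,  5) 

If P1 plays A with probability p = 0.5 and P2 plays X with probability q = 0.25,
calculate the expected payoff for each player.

E[P1] = 2.375, E[P2] = 3.75

Work:
E[P1] = p·q·π₁(A,X) + p·(1-q)·π₁(A,Y) + (1-p)·q·π₁(B,X) + (1-p)·(1-q)·π₁(B,Y)
= 0.5·0.25·3 + 0.5·0.75·1 + 0.5·0.25·4 + 0.5·0.75·3
= 2.375

E[P2] = 3.75 (similar calculation)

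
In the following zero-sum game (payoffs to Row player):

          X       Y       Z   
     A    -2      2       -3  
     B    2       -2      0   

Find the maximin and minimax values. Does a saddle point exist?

Maximin = -2, Minimax = 0, Saddle: False

Work:
Row minimums: [-3, -2] → maximin = -2
Column maximums: [2, 2, 0] → minimax = 0
No saddle point (maximin ≠ minimax). Mixed strategy needed.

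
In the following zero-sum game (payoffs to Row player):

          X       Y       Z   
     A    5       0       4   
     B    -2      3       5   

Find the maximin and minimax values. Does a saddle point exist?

Maximin = 0, Minimax = 3, Saddle: False

Work:
Row minimums: [0, -2] → maximin = 0
Column maximums: [5, 3, 5] → minimax = 3
No saddle point (maximin ≠ minimax). Mixed strategy needed.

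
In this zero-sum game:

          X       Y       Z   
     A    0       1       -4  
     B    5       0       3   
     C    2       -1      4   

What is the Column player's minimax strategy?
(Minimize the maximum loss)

Column should play Y, value = 1

Work:
Column player minimizes Row's maximum payoff:
Column X: max payoff to Row = 5
Column Y: max payoff to Row = 1
Column Z: max payoff to Row = 4
Minimum is 1, achieved by column Y.
Minimax strategy: Y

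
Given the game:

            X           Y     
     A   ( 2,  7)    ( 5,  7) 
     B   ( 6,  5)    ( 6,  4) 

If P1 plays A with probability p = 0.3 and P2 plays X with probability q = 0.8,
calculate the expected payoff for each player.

E[P1] = 4.98, E[P2] = 5.46

Work:
E[P1] = p·q·π₁(A,X) + p·(1-q)·π₁(A,Y) + (1-p)·q·π₁(B,X) + (1-p)·(1-q)·π₁(B,Y)
= 0.3·0.8·2 + 0.3·0.2·5 + 0.7·0.8·6 + 0.7·0.2·6
= 4.98

E[P2] = 5.46 (similar calculation)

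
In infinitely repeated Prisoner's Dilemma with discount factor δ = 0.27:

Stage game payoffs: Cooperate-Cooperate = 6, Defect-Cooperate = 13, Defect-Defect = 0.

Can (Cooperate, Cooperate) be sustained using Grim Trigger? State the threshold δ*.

δ* = 0.5385; since δ = 0.27 < 0.5385, cooperation cannot be sustained

Work:
For Grim Trigger:
Cooperate forever: 6/(1-δ)
Defect then punished: 13 + 0·δ/(1-δ)
Need: 6/(1-δ) ≥ 13 + 0·δ/(1-δ)
Solving: δ ≥ (T-R)/(T-P) = (13-6)/(13-0) = 0.5385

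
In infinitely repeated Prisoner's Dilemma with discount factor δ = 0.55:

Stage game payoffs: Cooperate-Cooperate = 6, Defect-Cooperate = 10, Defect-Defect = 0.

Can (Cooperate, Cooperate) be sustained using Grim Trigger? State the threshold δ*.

δ* = 0.4; since δ = 0.55 ≥ 0.4, cooperation can be sustained

Work:
For Grim Trigger:
Cooperate forever: 6/(1-δ)
Defect then punished: 10 + 0·δ/(1-δ)
Need: 6/(1-δ) ≥ 10 + 0·δ/(1-δ)
Solving: δ ≥ (T-R)/(T-P) = (10-6)/(10-0) = 0.4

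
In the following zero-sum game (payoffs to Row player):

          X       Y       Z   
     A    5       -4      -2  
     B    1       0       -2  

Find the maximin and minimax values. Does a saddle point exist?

Maximin = -2, Minimax = -2, Saddle: True

Work:
Row minimums: [-4, -2] → maximin = -2
Column maximums: [5, 0, -2] → minimax = -2
Saddle point exists! Game value = -2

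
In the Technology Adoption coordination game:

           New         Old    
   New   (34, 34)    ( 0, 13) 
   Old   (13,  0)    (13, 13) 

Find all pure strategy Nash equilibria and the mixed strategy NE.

Pure NE: (New, New) and (Old, Old); Mixed NE: p = 0.3824, q = 0.3824

Work:
Check pure NE:
(New, New): (34, 34) - no unilateral deviation beneficial
(Old, Old): (13, 13) - no unilateral deviation beneficial
Mixed NE: P1 plays New with p = 0.3824, P2 plays New with q = 0.3824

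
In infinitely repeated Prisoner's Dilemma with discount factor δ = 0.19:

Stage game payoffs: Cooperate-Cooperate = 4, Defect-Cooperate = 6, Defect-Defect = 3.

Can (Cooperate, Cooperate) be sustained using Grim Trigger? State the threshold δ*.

δ* = 0.6667; since δ = 0.19 < 0.6667, cooperation cannot be sustained

Work:
For Grim Trigger:
Cooperate forever: 4/(1-δ)
Defect then punished: 6 + 3·δ/(1-δ)
Need: 4/(1-δ) ≥ 6 + 3·δ/(1-δ)
Solving: δ ≥ (T-R)/(T-P) = (6-4)/(6-3) = 0.6667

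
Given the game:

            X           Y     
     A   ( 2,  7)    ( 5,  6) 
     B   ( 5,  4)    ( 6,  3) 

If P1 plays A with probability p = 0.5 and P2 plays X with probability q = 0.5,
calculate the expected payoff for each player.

E[P1] = 4.5, E[P2] = 5.0

Work:
E[P1] = p·q·π₁(A,X) + p·(1-q)·π₁(A,Y) + (1-p)·q·π₁(B,X) + (1-p)·(1-q)·π₁(B,Y)
= 0.5·0.5·2 + 0.5·0.5·5 + 0.5·0.5·5 + 0.5·0.5·6
= 4.5

E[P2] = 5.0 (similar calculation)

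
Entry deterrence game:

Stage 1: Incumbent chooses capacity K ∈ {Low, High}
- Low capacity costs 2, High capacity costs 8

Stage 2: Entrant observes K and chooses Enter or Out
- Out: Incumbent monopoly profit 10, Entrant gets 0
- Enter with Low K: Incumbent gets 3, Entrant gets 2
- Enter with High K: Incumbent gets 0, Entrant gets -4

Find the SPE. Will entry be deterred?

SPE: (High, Enter|Low, Out|High); Entry deterred. Incumbent net profit = 2

Work:
After Low K: Entrant enters (2 > 0)
After High K: Entrant stays out (-4 < 0)
Incumbent: Low → 3−2=1, High → 10−8=2
Incumbent chooses High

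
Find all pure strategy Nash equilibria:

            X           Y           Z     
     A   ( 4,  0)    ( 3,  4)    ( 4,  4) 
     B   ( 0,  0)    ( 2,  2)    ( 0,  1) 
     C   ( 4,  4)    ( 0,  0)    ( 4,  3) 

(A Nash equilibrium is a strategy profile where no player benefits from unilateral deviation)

Nash equilibrium: (A, Y), (A, Z), (C, X)

Work:
Best responses:
  P1 vs X: payoffs [4, 0, 4] → best response A/C (payoff 4)
  P1 vs Y: payoffs [3, 2, 0] → best response A (payoff 3)
  P1 vs Z: payoffs [4, 0, 4] → best response A/C (payoff 4)
  P2 vs A: payoffs [0, 4, 4] → best response Y/Z (payoff 4)
  P2 vs B: payoffs [0, 2, 1] → best response Y (payoff 2)
  P2 vs C: payoffs [4, 0, 3] → best response X (payoff 4)
Mutual best responses: (A,Y), (A,Z), (C,X) → Nash equilibria.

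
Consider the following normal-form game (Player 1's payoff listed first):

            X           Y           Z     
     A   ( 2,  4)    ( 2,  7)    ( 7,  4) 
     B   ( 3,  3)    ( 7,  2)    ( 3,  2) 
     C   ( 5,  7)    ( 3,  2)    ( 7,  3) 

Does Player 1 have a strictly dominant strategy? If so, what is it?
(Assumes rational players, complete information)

No strictly dominant strategy exists for Player 1

Work:
A strategy strictly dominates another if it gives a strictly higher payoff against every opponent action. Compare each pair of P1's strategies column-by-column:
  A vs B: [2 vs 3, 2 vs 7, 7 vs 3] → A does not strictly dominate B (column X: 2 ≤ 3)
  A vs C: [2 vs 5, 2 vs 3, 7 vs 7] → A does not strictly dominate C (column X: 2 ≤ 5)
  B vs A: [3 vs 2, 7 vs 2, 3 vs 7] → B does not strictly dominate A (column Z: 3 ≤ 7)
  B vs C: [3 vs 5, 7 vs 3, 3 vs 7] → B does not strictly dominate C (column X: 3 ≤ 5)
  C vs A: [5 vs 2, 3 vs 2, 7 vs 7] → C does not strictly dominate A (column Z: 7 ≤ 7)
  C vs B: [5 vs 3, 3 vs 7, 7 vs 3] → C does not strictly dominate B (column Y: 3 ≤ 7)
No single strategy strictly dominates all others → no strictly dominant strategy.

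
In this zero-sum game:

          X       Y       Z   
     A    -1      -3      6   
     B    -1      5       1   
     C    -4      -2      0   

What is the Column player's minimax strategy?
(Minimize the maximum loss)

Column should play X, value = -1

Work:
Column player minimizes Row's maximum payoff:
Column X: max payoff to Row = -1
Column Y: max payoff to Row = 5
Column Z: max payoff to Row = 6
Minimum is -1, achieved by column X.
Minimax strategy: X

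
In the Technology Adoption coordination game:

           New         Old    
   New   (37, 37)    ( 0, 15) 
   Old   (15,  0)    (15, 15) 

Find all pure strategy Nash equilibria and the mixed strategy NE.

Pure NE: (New, New) and (Old, Old); Mixed NE: p = 0.4054, q = 0.4054

Work:
Check pure NE:
(New, New): (37, 37) - no unilateral deviation beneficial
(Old, Old): (15, 15) - no unilateral deviation beneficial
Mixed NE: P1 plays New with p = 0.4054, P2 plays New with q = 0.4054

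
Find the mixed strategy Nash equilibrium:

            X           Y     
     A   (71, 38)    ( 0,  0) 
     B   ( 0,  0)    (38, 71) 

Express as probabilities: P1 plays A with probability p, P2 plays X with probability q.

p = 0.6514, q = 0.3486

Work:
Find probabilities that make opponent indifferent:
P2 chooses q to make P1 indifferent between A and B
P1 chooses p to make P2 indifferent between X and Y
Mixed NE: P1 plays (A: 0.6514, B: 0.3486), P2 plays (X: 0.3486, Y: 0.6514)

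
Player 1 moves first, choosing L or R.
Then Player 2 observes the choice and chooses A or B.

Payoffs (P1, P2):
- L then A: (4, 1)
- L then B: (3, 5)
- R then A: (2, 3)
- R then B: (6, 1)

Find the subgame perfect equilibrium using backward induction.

P1 plays L, P2 plays B after L and A after R; Payoff (3, 5)

Work:
Backward induction:
After L: P2 chooses B → P1 gets 3
After R: P2 chooses A → P1 gets 2
P1 chooses L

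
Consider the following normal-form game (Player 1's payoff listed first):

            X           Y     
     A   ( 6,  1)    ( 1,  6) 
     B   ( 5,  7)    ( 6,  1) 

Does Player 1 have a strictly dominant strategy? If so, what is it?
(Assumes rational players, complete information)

No strictly dominant strategy exists for Player 1

Work:
A strategy strictly dominates another if it gives a strictly higher payoff against every opponent action. Compare each pair of P1's strategies column-by-column:
  A vs B: [6 vs 5, 1 vs 6] → A does not strictly dominate B (column Y: 1 ≤ 6)
  B vs A: [5 vs 6, 6 vs 1] → B does not strictly dominate A (column X: 5 ≤ 6)
No single strategy strictly dominates all others → no strictly dominant strategy.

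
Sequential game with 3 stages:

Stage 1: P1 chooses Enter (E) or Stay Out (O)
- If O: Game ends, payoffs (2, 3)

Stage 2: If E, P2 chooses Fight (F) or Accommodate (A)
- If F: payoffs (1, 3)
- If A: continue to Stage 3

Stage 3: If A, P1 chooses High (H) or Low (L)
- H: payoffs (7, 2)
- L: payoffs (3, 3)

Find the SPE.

SPE: (O, F, H); Outcome (2, 3)

Work:
Stage 3: P1 chooses H (7 vs 3)
Stage 2: P2: F->3, A->2 (anticipating H). Choose F
Stage 1: P1: O->2, E->1 (anticipating F, H). Choose O
SPE path: O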